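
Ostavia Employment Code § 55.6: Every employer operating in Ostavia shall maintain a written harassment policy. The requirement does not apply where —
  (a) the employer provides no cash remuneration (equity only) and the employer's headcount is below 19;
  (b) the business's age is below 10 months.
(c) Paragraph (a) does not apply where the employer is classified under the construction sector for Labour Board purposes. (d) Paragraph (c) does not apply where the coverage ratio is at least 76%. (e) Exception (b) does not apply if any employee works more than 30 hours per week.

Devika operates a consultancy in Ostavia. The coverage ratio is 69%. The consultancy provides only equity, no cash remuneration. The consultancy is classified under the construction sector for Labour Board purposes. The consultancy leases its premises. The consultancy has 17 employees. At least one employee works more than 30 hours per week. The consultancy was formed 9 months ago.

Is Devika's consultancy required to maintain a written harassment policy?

All of (a)'s requirements are met (remuneration is equity-only; the employer's headcount is 17, below the 19 limit). But: (c) operates against (a): the consultancy is classified under the construction sector. (d), which would lift (c), does not operate here — the coverage ratio is 69%, short of 76%. Exception (a) does not apply.
Exception (b)'s conditions are all satisfied: the business's age is 9 months, below the 10 months limit. Turning to paragraph (e): (e) operates against (b): at least one employee exceeds 30 hours/week. Exception (b) does not apply.
Every exception is unavailable, so the rule governs.

Yes — Devika's consultancy must maintain a written harassment policy.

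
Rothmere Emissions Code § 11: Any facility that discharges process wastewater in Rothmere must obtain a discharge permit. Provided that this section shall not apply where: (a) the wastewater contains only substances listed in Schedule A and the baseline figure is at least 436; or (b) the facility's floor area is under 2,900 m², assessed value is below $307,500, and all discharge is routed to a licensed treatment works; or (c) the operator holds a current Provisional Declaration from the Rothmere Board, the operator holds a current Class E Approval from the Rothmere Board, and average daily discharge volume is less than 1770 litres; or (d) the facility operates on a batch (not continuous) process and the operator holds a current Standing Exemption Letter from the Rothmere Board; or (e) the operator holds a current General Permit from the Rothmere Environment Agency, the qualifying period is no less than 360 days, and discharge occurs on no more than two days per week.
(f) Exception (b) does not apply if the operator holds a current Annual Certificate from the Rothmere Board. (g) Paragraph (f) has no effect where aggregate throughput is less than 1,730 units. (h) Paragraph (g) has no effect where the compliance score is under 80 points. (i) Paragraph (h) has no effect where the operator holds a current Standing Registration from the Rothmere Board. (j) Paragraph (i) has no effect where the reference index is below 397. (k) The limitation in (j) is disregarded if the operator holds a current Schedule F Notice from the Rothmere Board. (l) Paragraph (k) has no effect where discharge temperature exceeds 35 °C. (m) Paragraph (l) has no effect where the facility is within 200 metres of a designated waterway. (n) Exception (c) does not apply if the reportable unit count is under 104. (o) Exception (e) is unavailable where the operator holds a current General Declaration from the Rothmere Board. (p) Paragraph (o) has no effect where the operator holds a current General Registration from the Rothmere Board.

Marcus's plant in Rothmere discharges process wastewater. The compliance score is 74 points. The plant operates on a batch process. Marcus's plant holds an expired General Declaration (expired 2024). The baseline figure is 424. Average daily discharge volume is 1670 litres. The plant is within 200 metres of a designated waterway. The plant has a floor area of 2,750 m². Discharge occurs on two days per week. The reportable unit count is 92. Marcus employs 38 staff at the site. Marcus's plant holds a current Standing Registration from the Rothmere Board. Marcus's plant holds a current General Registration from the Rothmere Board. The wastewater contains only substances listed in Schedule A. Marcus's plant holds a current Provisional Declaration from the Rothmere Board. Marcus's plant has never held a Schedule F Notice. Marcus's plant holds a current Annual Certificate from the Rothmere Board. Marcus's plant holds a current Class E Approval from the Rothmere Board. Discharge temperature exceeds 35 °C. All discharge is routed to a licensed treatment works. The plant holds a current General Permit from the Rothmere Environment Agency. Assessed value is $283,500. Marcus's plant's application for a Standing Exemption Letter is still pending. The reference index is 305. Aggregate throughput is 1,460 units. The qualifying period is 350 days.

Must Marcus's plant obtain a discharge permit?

Yes — Marcus's plant must obtain a discharge permit.

Exception (a) fails — the baseline figure is 424, short of 436.
Exception (b) is satisfied on its face — the facility's floor area is 2,750 m², under the 2,900 m² limit; assessed value is $283,500, below the $307,500 limit; discharge is routed to a licensed treatment works. But: (f) is triggered — a current Annual Certificate is held. (g) would limit (f) — aggregate throughput is 1,460 units, less than the 1,730 units limit — but (h) sets (g) aside: (h) operates against (g): the compliance score is 74 points, under the 80 points limit. (i) would limit (h) — a current Standing Registration is held — but (j) sets (i) aside: (j) operates against (i): the reference index is 305, below the 397 limit. (k), which would lift (j), does not operate here — there is no Schedule F Notice in force. (b) is therefore removed.
Exception (c) is satisfied on its face — a current Provisional Declaration is held; a current Class E Approval is held; average daily discharge volume is 1670 litres, less than the 1770 litres limit. But: (n) operates against (c): the reportable unit count is 92, under the 104 limit. (c) is therefore removed.
Exception (d) fails — the Standing Exemption Letter is not current.
Exception (e) requires that the qualifying period is no less than 360 days; but the qualifying period is 350 days, short of 360 days, so (e) is unavailable.
No exception is made out. Marcus's plant falls within the general rule.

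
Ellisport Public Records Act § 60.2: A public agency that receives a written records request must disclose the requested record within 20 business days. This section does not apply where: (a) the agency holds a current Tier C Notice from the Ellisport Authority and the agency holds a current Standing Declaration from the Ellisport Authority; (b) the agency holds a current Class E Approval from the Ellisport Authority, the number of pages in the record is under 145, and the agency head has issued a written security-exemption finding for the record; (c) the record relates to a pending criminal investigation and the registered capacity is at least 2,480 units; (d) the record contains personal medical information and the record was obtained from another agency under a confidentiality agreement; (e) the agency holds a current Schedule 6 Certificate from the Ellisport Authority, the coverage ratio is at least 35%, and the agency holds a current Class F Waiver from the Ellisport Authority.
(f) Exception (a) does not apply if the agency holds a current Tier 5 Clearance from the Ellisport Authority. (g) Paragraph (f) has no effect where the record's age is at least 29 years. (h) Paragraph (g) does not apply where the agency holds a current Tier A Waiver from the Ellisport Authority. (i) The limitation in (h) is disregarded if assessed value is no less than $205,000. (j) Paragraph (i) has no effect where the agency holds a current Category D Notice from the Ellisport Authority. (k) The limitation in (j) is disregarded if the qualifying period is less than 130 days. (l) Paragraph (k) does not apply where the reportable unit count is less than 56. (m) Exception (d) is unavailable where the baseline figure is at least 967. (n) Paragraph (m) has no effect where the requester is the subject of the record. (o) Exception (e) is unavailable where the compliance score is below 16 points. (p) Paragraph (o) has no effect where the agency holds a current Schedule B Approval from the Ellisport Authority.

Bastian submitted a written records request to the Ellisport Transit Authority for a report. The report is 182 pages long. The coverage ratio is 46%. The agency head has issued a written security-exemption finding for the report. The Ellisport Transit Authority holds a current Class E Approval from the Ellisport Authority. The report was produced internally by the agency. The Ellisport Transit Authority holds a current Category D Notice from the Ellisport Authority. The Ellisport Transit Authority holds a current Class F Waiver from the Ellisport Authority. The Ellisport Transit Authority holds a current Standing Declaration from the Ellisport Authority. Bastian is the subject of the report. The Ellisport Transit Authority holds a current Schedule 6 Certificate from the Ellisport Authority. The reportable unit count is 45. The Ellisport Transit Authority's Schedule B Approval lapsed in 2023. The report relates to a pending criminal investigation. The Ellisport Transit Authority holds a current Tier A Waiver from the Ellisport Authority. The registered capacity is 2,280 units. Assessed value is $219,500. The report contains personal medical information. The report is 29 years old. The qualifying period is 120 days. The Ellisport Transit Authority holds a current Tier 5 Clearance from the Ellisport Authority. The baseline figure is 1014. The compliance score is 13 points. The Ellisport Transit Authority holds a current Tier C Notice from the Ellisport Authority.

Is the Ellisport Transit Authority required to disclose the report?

All of (a)'s requirements are met (a current Tier C Notice is held; a current Standing Declaration is held). But applying paragraphs (f)–(l): (f) applies — a current Tier 5 Clearance is held. (g) is triggered (the record's age is 29 years, meeting the 29 years threshold), but is displaced by (h): (h) operates against (g): a current Tier A Waiver is held. (i) would limit (h) — assessed value is $219,500, meeting the $205,000 threshold — but (j) sets (i) aside: (j) operates against (i): a current Category D Notice is held. (k) is triggered (the qualifying period is 120 days, less than the 130 days limit), but yields to (l): (l) operates against (k): the reportable unit count is 45, less than the 56 limit. Exception (a) does not apply.
Exception (b) fails — the number of pages in the record is 182, not under 145.
Exception (c) requires that the registered capacity is at least 2,480 units; but the registered capacity is 2,280 units, short of 2,480 units, so (c) is unavailable.
Exception (d) fails — the report was produced internally.
All of (e)'s requirements are met (a current Schedule 6 Certificate is held; the coverage ratio is 46%, meeting the 35% threshold; a current Class F Waiver is held). But applying paragraphs (o)–(p): (o) applies — the compliance score is 13 points, below the 16 points limit. (p), which would lift (o), is not triggered — no current Schedule B Approval is held. (e) is therefore removed.
Every exception is unavailable, so the rule governs.

Yes — the Ellisport Transit Authority must disclose the report.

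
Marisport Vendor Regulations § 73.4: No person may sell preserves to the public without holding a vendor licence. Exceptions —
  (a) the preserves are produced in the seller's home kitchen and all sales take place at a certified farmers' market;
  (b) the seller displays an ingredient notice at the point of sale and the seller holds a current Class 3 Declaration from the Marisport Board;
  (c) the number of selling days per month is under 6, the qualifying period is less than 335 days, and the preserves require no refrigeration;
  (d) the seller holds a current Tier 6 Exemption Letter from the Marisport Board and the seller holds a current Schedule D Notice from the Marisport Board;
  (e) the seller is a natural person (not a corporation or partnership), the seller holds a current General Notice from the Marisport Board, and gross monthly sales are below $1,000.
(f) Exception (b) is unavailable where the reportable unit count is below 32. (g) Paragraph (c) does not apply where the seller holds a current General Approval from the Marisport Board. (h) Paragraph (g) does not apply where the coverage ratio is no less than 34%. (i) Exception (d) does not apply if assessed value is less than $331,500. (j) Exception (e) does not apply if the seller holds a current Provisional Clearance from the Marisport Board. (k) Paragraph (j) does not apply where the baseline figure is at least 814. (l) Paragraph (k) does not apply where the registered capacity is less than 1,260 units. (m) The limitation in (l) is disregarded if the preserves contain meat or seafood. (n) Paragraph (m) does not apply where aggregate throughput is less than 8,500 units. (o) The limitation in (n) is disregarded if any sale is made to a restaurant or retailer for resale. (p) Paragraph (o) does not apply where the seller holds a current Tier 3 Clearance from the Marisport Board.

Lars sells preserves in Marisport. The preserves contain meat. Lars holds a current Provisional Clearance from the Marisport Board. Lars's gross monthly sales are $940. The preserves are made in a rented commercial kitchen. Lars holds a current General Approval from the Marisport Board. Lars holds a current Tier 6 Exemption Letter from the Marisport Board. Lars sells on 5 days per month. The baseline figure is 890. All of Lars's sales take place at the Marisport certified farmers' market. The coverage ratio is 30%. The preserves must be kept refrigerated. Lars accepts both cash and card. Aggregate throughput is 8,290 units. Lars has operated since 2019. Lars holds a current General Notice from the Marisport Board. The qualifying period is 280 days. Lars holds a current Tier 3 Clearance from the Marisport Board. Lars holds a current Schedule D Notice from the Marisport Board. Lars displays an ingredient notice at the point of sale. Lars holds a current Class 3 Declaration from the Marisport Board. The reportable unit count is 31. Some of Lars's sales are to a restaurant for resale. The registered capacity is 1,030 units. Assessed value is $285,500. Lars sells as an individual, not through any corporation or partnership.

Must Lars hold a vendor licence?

Exception (a) requires that the preserves are produced in the seller's home kitchen; but the preserves are made in a commercial kitchen, not a home kitchen, so (a) is unavailable.
All of (b)'s requirements are met (an ingredient notice is displayed; a current Class 3 Declaration is held). But: (f) operates — the reportable unit count is 31, below the 32 limit. So (b) is unavailable.
Exception (c) fails — the preserves require refrigeration.
All of (d)'s requirements are met (a current Tier 6 Exemption Letter is held; a current Schedule D Notice is held). But applying paragraph (i): (i) is triggered — assessed value is $285,500, less than the $331,500 limit. Exception (d) does not apply.
Exception (e)'s conditions are all satisfied: the seller is a natural person; a current General Notice is held; gross monthly sales are $940, below the $1,000 limit. However, paragraphs (j)–(p) must be considered: (j) applies — a current Provisional Clearance is held. (k) would limit (j) — the baseline figure is 890, meeting the 814 threshold — but (l) sets (k) aside: (l) operates against (k): the registered capacity is 1,030 units, less than the 1,260 units limit. (m) would limit (l) — the preserves contain meat — but (n) sets (m) aside: (n) is triggered — aggregate throughput is 8,290 units, less than the 8,500 units limit. (o) would limit (n) — some sales are to a restaurant for resale — but (p) sets (o) aside: (p) is engaged — a current Tier 3 Clearance is held. So (e) is unavailable.
No exception displaces § 73.4.

Yes — Lars must hold a vendor licence.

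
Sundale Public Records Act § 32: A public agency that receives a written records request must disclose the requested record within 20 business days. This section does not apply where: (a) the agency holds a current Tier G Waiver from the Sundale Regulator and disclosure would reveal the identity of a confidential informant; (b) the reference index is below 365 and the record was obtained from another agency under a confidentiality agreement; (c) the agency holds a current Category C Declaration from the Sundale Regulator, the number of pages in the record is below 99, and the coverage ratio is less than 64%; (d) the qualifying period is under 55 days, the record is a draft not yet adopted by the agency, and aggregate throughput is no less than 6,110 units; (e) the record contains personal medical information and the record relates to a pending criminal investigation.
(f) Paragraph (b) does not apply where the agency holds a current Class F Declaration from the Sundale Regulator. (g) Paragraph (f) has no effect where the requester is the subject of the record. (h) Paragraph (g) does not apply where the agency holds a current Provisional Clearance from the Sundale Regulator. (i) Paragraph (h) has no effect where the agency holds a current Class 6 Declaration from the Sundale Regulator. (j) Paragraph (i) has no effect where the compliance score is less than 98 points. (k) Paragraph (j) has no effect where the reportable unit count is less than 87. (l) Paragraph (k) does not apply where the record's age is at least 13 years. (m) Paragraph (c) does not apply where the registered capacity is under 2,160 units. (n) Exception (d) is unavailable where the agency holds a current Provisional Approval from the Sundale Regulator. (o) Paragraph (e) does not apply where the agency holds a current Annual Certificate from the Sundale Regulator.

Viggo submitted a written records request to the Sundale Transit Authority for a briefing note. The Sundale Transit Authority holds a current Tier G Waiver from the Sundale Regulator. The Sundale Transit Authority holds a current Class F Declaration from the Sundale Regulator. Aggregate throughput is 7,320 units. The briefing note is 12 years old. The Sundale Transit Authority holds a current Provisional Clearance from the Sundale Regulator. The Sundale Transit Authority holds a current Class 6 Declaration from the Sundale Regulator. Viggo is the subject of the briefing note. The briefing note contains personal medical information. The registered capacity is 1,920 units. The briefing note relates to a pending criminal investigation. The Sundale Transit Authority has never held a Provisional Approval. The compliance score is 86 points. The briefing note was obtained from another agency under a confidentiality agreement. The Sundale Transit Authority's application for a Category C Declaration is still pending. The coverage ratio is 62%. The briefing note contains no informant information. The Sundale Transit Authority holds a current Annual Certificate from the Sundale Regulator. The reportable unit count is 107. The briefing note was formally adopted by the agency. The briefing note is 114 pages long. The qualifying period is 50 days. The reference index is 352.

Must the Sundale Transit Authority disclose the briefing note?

Yes — the Sundale Transit Authority must disclose the briefing note.

Exception (a) fails — the briefing note contains no informant information.
Exception (b)'s conditions are all satisfied: the reference index is 352, below the 365 limit; the briefing note was obtained under a confidentiality agreement. Turning to paragraphs (f)–(l): (f) is engaged — a current Class F Declaration is held. (g) is engaged (Viggo is the subject of the briefing note), but is itself disapplied by (h): (h) is engaged — a current Provisional Clearance is held. (i) would limit (h) — a current Class 6 Declaration is held — but (j) sets (i) aside: (j) operates against (i): the compliance score is 86 points, less than the 98 points limit. (k) is not engaged (the reportable unit count is 107, not less than 87), so (j) stands. (b) is therefore removed.
Exception (c) fails — no current Category C Declaration is held.
Exception (d) does not apply: the briefing note has been formally adopted.
All of (e)'s requirements are met (the briefing note contains personal medical information; the briefing note relates to a pending investigation). However, paragraph (o) must be considered: (o) applies — a current Annual Certificate is held. (e) is therefore removed.
Every exception is unavailable, so the rule governs.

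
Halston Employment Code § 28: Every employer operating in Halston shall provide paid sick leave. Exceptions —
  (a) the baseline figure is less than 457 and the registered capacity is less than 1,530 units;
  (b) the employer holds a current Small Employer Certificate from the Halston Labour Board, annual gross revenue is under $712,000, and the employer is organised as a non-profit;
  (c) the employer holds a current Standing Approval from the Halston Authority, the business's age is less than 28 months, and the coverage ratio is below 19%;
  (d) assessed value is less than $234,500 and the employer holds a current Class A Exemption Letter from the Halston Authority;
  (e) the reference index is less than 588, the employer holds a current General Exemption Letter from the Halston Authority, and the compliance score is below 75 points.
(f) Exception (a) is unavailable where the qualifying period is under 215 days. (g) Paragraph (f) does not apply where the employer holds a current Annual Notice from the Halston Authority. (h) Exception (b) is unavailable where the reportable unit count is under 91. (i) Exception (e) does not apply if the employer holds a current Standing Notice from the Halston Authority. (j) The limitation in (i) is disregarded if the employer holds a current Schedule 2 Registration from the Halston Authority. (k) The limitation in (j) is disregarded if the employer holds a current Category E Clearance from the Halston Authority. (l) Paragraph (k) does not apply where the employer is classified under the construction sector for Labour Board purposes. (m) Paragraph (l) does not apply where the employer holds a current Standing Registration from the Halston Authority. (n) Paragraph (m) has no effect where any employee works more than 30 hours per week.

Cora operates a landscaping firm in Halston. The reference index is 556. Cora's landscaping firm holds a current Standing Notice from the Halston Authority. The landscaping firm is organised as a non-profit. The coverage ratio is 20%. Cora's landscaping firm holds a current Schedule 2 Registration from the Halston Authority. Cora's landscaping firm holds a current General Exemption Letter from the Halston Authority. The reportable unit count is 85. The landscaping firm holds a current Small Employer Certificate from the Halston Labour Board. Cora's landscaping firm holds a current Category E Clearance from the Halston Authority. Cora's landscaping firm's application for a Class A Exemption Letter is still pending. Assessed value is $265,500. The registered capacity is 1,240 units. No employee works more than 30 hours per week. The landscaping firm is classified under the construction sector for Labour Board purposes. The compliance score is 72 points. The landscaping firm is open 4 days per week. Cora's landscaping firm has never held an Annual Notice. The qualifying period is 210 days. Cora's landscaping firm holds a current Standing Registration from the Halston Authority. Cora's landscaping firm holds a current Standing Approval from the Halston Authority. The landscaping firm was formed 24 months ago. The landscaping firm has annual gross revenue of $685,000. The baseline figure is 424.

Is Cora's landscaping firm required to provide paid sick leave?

All of (a)'s requirements are met (the baseline figure is 424, less than the 457 limit; the registered capacity is 1,240 units, less than the 1,530 units limit). However, paragraphs (f)–(g) must be considered: (f) operates against (a): the qualifying period is 210 days, under the 215 days limit. (g) is inapplicable (the Annual Notice is not current), so (f) stands. Exception (a) does not apply.
Exception (b)'s conditions are all satisfied: a current Small Employer Certificate is held; annual gross revenue is $685,000, under the $712,000 limit; the employer is a non-profit. But applying paragraph (h): (h) is triggered — the reportable unit count is 85, under the 91 limit. (b) is therefore removed.
Exception (c) fails — the coverage ratio is 20%, not below 19%.
Exception (d) requires that assessed value is less than $234,500; but assessed value is $265,500, not less than $234,500, so (d) is unavailable.
Exception (e) is satisfied on its face — the reference index is 556, less than the 588 limit; a current General Exemption Letter is held; the compliance score is 72 points, below the 75 points limit. Turning to paragraphs (i)–(n): (i) operates against (e): a current Standing Notice is held. (j) would limit (i) — a current Schedule 2 Registration is held — but (k) sets (j) aside: (k) operates against (j): a current Category E Clearance is held. (l) would limit (k) — the landscaping firm is classified under the construction sector — but (m) sets (l) aside: (m) is engaged — a current Standing Registration is held. (n), which would lift (m), does not operate here — no employee exceeds 30 hours/week. So (e) is unavailable.
No exception displaces § 28.

Yes — Cora's landscaping firm must provide paid sick leave.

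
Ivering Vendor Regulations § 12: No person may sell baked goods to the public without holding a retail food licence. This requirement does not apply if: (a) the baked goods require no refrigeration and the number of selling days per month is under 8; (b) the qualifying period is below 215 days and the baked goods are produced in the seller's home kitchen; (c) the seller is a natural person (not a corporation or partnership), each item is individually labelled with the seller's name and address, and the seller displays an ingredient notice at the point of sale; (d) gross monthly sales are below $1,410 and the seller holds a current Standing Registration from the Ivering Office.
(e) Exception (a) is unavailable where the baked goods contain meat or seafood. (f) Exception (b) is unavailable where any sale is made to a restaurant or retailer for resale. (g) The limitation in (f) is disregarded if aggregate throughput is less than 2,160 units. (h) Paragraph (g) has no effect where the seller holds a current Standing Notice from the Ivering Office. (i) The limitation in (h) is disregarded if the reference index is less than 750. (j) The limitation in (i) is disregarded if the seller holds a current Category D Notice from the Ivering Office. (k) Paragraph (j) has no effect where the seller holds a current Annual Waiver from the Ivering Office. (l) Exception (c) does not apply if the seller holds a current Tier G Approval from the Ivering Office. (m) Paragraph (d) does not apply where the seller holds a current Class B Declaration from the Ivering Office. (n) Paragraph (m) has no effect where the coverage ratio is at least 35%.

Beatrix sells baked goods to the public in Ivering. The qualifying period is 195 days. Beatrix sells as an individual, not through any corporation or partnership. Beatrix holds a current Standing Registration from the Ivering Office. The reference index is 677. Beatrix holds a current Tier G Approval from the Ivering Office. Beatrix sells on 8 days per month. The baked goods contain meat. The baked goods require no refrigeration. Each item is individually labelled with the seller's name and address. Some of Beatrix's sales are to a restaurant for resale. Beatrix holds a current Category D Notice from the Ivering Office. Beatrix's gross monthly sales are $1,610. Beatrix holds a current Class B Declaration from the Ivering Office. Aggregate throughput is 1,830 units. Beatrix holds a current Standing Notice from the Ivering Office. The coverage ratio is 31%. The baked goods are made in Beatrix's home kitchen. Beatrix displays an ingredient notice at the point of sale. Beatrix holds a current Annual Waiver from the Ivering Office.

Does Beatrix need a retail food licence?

Exception (a) does not apply: the number of selling days per month is 8, not under 8.
Exception (b): the qualifying period is 195 days, below the 215 days limit; the baked goods are home-kitchen produced — every condition holds. Applying paragraphs (f)–(k): (f) is triggered (some sales are to a restaurant for resale), but is displaced by (g): (g) operates — aggregate throughput is 1,830 units, less than the 2,160 units limit. (h) would limit (g) — a current Standing Notice is held — but (i) sets (h) aside: (i) operates against (h): the reference index is 677, less than the 750 limit. (j) operates (a current Category D Notice is held), but is displaced by (k): (k) operates — a current Annual Waiver is held. So (b) applies.
Exception (c): the seller is a natural person; items are individually labelled; an ingredient notice is displayed — every condition holds. However, paragraph (l) must be considered: (l) operates against (c): a current Tier G Approval is held. (c) is therefore removed.
Exception (d) does not apply: gross monthly sales are $1,610, not below $1,410.

No — exception (b) applies; Beatrix is not required to hold a retail food licence.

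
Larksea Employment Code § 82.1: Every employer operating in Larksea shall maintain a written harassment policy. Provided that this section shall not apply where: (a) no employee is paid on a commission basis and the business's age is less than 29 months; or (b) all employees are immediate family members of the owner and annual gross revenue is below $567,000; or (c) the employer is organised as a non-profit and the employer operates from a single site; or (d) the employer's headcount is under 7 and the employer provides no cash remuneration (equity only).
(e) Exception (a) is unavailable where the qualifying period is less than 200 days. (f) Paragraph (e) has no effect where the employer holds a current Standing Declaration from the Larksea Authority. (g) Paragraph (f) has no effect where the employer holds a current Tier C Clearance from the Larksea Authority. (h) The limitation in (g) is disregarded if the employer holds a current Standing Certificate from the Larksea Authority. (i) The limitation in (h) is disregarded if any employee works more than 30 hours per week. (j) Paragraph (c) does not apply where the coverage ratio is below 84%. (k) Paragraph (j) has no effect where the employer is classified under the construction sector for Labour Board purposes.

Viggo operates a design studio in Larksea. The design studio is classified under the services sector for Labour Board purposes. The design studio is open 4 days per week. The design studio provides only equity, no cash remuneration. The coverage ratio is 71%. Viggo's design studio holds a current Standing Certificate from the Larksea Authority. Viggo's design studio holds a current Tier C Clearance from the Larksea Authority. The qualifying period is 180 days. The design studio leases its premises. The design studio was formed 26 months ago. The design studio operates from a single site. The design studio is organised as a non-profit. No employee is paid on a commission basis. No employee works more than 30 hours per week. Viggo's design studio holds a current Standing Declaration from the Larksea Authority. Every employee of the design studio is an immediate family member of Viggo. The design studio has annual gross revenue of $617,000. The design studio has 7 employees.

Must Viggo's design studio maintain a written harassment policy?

No — exception (a) applies; Viggo's design studio is not required to maintain a written harassment policy.

Exception (a): no employee is paid on commission; the business's age is 26 months, less than the 29 months limit — every condition holds. Applying paragraphs (e)–(i): (e) would limit (a) — the qualifying period is 180 days, less than the 200 days limit — but (f) sets (e) aside: (f) operates against (e): a current Standing Declaration is held. (g) would limit (f) — a current Tier C Clearance is held — but (h) sets (g) aside: (h) is triggered — a current Standing Certificate is held. (i) does not operate here (no employee exceeds 30 hours/week), so (h) stands. So (a) applies.
Exception (b) does not apply: annual gross revenue is $617,000, not below $567,000.
Exception (c)'s conditions are all satisfied: the employer is a non-profit; the employer operates from a single site. But applying paragraphs (j)–(k): (j) is engaged — the coverage ratio is 71%, below the 84% limit. (k), which would lift (j), is not engaged — the design studio is classified under the services sector. Exception (c) does not apply.
Exception (d) does not apply: the employer's headcount is 7, not under 7.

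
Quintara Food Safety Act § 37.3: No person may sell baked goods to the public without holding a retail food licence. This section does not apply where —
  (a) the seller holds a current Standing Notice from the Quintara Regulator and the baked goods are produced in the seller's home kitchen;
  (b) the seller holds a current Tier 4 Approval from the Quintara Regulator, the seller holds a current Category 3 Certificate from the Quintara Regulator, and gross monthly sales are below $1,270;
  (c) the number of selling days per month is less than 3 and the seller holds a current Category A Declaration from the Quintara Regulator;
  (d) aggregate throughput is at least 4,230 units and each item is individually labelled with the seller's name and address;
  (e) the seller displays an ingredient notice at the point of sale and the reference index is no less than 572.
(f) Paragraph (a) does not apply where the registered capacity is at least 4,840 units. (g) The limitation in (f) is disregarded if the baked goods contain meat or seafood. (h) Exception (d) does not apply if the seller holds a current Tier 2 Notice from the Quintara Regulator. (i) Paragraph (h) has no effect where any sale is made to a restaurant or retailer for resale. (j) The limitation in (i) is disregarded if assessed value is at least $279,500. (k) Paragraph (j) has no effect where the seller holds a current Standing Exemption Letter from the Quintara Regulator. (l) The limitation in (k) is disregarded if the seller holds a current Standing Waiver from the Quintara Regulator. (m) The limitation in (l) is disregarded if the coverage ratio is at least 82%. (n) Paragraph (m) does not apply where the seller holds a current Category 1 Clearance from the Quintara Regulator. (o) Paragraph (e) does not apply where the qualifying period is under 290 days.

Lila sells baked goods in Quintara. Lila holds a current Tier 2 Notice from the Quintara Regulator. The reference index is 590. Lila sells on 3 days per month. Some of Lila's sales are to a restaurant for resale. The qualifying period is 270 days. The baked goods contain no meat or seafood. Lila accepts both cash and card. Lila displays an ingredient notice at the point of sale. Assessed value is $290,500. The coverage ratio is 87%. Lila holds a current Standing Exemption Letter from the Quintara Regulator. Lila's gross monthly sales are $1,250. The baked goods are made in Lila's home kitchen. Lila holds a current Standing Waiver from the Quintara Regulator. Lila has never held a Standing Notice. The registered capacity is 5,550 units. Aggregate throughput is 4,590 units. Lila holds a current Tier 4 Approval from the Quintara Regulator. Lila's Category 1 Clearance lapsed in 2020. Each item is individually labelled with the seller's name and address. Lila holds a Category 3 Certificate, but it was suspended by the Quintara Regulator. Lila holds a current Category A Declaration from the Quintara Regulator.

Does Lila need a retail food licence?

No — exception (d) applies; Lila is not required to hold a retail food licence.

Exception (a) fails — the Standing Notice is not current.
Exception (b) requires that the seller holds a current Category 3 Certificate from the Quintara Regulator; but the Category 3 Certificate is not current, so (b) is unavailable.
Exception (c) requires that the number of selling days per month is less than 3; but the number of selling days per month is 3, not less than 3, so (c) is unavailable.
All of (d)'s requirements are met (aggregate throughput is 4,590 units, meeting the 4,230 units threshold; items are individually labelled). As to paragraphs (h)–(n): (h) is engaged (a current Tier 2 Notice is held), but is displaced by (i): (i) operates against (h): some sales are to a restaurant for resale. (j) applies (assessed value is $290,500, meeting the $279,500 threshold), but is displaced by (k): (k) operates against (j): a current Standing Exemption Letter is held. (l) would limit (k) — a current Standing Waiver is held — but (m) sets (l) aside: (m) operates against (l): the coverage ratio is 87%, meeting the 82% threshold. (n), which would lift (m), does not operate here — the Category 1 Clearance is not current. (d) remains available.
Exception (e) is satisfied on its face — an ingredient notice is displayed; the reference index is 590, meeting the 572 threshold. However, paragraph (o) must be considered: (o) is engaged — the qualifying period is 270 days, under the 290 days limit. Exception (e) does not apply.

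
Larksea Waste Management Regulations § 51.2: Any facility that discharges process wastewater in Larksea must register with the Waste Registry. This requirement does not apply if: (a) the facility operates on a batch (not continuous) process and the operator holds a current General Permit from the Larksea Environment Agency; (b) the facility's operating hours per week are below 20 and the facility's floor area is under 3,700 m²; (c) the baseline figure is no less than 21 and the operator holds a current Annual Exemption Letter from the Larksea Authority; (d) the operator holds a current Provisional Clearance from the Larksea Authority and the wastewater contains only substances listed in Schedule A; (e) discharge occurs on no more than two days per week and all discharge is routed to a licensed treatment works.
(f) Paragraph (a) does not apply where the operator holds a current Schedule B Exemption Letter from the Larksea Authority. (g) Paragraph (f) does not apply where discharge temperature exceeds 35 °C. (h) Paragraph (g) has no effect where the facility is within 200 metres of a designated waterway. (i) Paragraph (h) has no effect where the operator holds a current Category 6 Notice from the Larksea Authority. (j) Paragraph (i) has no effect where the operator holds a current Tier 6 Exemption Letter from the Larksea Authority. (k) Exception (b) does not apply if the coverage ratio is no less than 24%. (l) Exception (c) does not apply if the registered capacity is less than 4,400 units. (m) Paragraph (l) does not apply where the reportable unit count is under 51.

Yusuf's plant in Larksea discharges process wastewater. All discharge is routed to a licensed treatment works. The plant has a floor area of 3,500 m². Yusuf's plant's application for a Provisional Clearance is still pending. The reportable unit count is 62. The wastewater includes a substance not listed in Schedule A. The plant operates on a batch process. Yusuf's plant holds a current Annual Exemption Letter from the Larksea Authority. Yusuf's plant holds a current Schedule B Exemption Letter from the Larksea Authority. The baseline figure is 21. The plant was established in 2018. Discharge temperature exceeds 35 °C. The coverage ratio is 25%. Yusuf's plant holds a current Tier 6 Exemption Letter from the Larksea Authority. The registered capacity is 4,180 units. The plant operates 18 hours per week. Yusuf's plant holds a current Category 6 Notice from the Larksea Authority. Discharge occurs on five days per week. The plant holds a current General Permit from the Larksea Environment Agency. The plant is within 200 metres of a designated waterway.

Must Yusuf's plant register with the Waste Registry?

Yes — Yusuf's plant must register with the Waste Registry.

All of (a)'s requirements are met (the facility operates on a batch process; a current General Permit is held). Turning to paragraphs (f)–(j): (f) applies — a current Schedule B Exemption Letter is held. (g) is triggered (discharge temperature exceeds 35 °C), but is overridden by (h): (h) operates against (g): the plant is within 200 m of a designated waterway. (i) would limit (h) — a current Category 6 Notice is held — but (j) sets (i) aside: (j) is triggered — a current Tier 6 Exemption Letter is held. (a) is therefore removed.
Exception (b)'s conditions are all satisfied: the facility's operating hours per week are 18, below the 20 limit; the facility's floor area is 3,500 m², under the 3,700 m² limit. However, paragraph (k) must be considered: (k) applies — the coverage ratio is 25%, meeting the 24% threshold. (b) is therefore removed.
All of (c)'s requirements are met (the baseline figure is 21, meeting the 21 threshold; a current Annual Exemption Letter is held). But: (l) operates against (c): the registered capacity is 4,180 units, less than the 4,400 units limit. (m), which would lift (l), is not engaged — the reportable unit count is 62, not under 51. Exception (c) does not apply.
Exception (d) fails — the Provisional Clearance is not current.
Exception (e) does not apply: discharge occurs on five days per week.
No exception is made out. Yusuf's plant falls within the general rule.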